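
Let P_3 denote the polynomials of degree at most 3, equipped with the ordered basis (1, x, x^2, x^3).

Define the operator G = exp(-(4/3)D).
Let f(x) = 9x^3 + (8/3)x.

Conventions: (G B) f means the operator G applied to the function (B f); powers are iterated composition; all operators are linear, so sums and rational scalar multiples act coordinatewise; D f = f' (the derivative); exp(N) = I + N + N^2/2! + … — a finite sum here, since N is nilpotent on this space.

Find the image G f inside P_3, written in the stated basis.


order-1 term: -36x^2 - 32/9
order-2 term: 48x
order-3 term: -64/3
the series for exp(-(4/3)D) f terminates at order 3
exp(-(4/3)D) f = 9x^3 - 36x^2 + (152/3)x - 224/9

g(x) = 9x^3 - 36x^2 + (152/3)x - 224/9


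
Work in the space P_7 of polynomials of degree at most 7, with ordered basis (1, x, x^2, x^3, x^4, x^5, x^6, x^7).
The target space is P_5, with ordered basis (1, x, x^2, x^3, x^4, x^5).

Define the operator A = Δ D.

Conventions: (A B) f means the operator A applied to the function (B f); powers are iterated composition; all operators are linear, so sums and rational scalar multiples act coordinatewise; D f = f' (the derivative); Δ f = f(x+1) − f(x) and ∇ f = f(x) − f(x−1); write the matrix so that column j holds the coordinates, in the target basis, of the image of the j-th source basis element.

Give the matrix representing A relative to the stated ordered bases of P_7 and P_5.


the matrix is [[0, 0, 2, 3, 4, 5, 6, 7]; [0, 0, 0, 6, 12, 20, 30, 42]; [0, 0, 0, 0, 12, 30, 60, 105]; [0, 0, 0, 0, 0, 20, 60, 140]; [0, 0, 0, 0, 0, 0, 30, 105]; [0, 0, 0, 0, 0, 0, 0, 42]] (rows listed top to bottom)

image of 1: 0
image of x: 0
image of x^2: 2
image of x^3: 6x + 3
image of x^4: 12x^2 + 12x + 4
image of x^5: 20x^3 + 30x^2 + 20x + 5
image of x^6: 30x^4 + 60x^3 + 60x^2 + 30x + 6
image of x^7: 42x^5 + 105x^4 + 140x^3 + 105x^2 + 42x + 7
each image's coordinates form column j of the matrix


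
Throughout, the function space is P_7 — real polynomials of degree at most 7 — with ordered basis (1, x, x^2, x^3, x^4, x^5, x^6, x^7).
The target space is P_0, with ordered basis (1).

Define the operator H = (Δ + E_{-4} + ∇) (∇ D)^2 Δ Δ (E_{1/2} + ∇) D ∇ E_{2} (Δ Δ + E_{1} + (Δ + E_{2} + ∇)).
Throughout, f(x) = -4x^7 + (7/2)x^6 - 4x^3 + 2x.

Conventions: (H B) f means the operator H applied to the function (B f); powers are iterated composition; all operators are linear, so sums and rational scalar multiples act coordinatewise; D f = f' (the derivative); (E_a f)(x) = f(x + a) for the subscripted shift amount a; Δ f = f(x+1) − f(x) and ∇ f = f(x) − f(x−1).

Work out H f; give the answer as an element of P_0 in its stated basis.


Δ f = -28x^6 - 63x^5 - (175/2)x^4 - 70x^3 - (87/2)x^2 - 19x - 5/2
Δ Δ f = -168x^5 - 735x^4 - 1540x^3 - 1785x^2 - 1130x - 311
E_{1} f = -4x^7 - (49/2)x^6 - 63x^5 - (175/2)x^4 - 74x^3 - (87/2)x^2 - 17x - 5/2
Δ f = -28x^6 - 63x^5 - (175/2)x^4 - 70x^3 - (87/2)x^2 - 19x - 5/2
E_{2} f = -4x^7 - (105/2)x^6 - 294x^5 - 910x^4 - 1684x^3 - 1872x^2 - 1166x - 316
∇ f = -28x^6 + 105x^5 - (385/2)x^4 + 210x^3 - (297/2)x^2 + 61x - 19/2
(Δ + E_{2} + ∇) f = -4x^7 - (217/2)x^6 - 252x^5 - 1190x^4 - 1544x^3 - 2064x^2 - 1124x - 328
(Δ Δ + E_{1} + (Δ + E_{2} + ∇)) f = -8x^7 - 133x^6 - 483x^5 - (4025/2)x^4 - 3158x^3 - (7785/2)x^2 - 2271x - 1283/2
E_{2} (Δ Δ + E_{1} + (Δ + E_{2} + ∇)) f = -8x^7 - 245x^6 - 2751x^5 - (34125/2)x^4 - 64338x^3 - (294153/2)x^2 - 187897x - 206419/2
∇ E_{2} (Δ Δ + E_{1} + (Δ + E_{2} + ∇)) f = -56x^6 - 1302x^5 - 10360x^4 - 45360x^3 - 114642x^2 - 157048x - 90610
D ∇ E_{2} (Δ Δ + E_{1} + (Δ + E_{2} + ∇)) f = -336x^5 - 6510x^4 - 41440x^3 - 136080x^2 - 229284x - 157048
E_{1/2} (D ∇ E_{2}) (Δ Δ + E_{1} + (Δ + E_{2} + ∇)) f = -336x^5 - 7350x^4 - 55300x^3 - 208425x^2 - 399804x - 2490459/8
∇ (D ∇ E_{2}) (Δ Δ + E_{1} + (Δ + E_{2} + ∇)) f = -1680x^4 - 22680x^3 - 88620x^2 - 172200x - 128470
(E_{1/2} + ∇) (D ∇ E_{2}) (Δ Δ + E_{1} + (Δ + E_{2} + ∇)) f = -336x^5 - 9030x^4 - 77980x^3 - 297045x^2 - 572004x - 3518219/8
Δ (E_{1/2} + ∇) (D ∇ E_{2}) (Δ Δ + E_{1} + (Δ + E_{2} + ∇)) f = -1680x^4 - 39480x^3 - 291480x^2 - 865830x - 956395
Δ Δ (E_{1/2} + ∇) (D ∇ E_{2}) (Δ Δ + E_{1} + (Δ + E_{2} + ∇)) f = -6720x^3 - 128520x^2 - 708120x - 1198470
D (Δ Δ (E_{1/2} + ∇) D ∇ E_{2}) (Δ Δ + E_{1} + (Δ + E_{2} + ∇)) f = -20160x^2 - 257040x - 708120
∇ D (Δ Δ (E_{1/2} + ∇) D ∇ E_{2}) (Δ Δ + E_{1} + (Δ + E_{2} + ∇)) f = -40320x - 236880
D (∇ D) (Δ Δ (E_{1/2} + ∇) D ∇ E_{2}) (Δ Δ + E_{1} + (Δ + E_{2} + ∇)) f = -40320
∇ D (∇ D) (Δ Δ (E_{1/2} + ∇) D ∇ E_{2}) (Δ Δ + E_{1} + (Δ + E_{2} + ∇)) f = 0
Δ (∇ D)^2 (Δ Δ (E_{1/2} + ∇) D ∇ E_{2}) (Δ Δ + E_{1} + (Δ + E_{2} + ∇)) f = 0
E_{-4} (∇ D)^2 (Δ Δ (E_{1/2} + ∇) D ∇ E_{2}) (Δ Δ + E_{1} + (Δ + E_{2} + ∇)) f = 0
∇ (∇ D)^2 (Δ Δ (E_{1/2} + ∇) D ∇ E_{2}) (Δ Δ + E_{1} + (Δ + E_{2} + ∇)) f = 0
(Δ + E_{-4} + ∇) (∇ D)^2 (Δ Δ (E_{1/2} + ∇) D ∇ E_{2}) (Δ Δ + E_{1} + (Δ + E_{2} + ∇)) f = 0

g(x) = 0


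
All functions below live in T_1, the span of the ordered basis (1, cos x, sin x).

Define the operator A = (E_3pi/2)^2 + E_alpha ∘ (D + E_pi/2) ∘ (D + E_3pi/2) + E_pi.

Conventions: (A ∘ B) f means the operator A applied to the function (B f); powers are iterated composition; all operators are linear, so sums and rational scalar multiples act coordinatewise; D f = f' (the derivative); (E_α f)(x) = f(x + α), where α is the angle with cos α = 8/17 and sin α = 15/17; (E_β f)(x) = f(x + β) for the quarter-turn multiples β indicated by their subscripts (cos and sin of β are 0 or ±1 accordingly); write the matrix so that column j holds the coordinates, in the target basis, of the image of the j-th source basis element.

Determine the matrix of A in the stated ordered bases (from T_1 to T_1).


image of 1: 3
image of cos x: -2cos x
image of sin x: -2sin x
each image's coordinates form column j of the matrix

the matrix is [[3, 0, 0]; [0, -2, 0]; [0, 0, -2]] (rows listed top to bottom)


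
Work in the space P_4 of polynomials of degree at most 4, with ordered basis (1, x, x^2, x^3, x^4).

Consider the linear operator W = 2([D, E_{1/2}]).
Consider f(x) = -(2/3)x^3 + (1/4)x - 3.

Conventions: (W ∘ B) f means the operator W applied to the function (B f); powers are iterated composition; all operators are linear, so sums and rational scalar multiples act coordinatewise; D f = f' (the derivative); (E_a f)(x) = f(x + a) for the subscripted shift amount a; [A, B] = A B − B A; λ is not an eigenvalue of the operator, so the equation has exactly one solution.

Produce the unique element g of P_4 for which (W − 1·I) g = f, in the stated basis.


write g with unknown coordinates in the stated basis and equate coefficients in (W − 1·I) g = f
solving from the highest basis element down gives g = (2/3)x^3 - (1/4)x + 3
check: W g = 0
so W g − 1·g = -(2/3)x^3 + (1/4)x - 3 = f ✓

g(x) = (2/3)x^3 - (1/4)x + 3


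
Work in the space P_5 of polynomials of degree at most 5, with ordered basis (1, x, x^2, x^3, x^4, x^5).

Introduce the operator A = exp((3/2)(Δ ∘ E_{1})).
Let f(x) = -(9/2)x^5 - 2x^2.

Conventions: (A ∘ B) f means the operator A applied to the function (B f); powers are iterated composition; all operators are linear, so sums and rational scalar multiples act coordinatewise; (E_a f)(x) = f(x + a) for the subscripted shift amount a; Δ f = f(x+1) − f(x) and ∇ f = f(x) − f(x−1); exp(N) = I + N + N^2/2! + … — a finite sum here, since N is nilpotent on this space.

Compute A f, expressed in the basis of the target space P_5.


order-1 term: -(135/4)x^4 - (405/2)x^3 - (945/2)x^2 - (2049/4)x - 873/4
order-2 term: -(405/4)x^3 - (3645/4)x^2 - (22275/8)x - 23121/8
order-3 term: -(1215/8)x^2 - (10935/8)x - 49815/16
order-4 term: -(3645/32)x - 10935/16
order-5 term: -2187/64
the series for exp((3/2)(Δ ∘ E_{1})) f terminates at order 5
exp((3/2)(Δ ∘ E_{1})) f = -(9/2)x^5 - (135/4)x^4 - (1215/4)x^3 - (12301/8)x^2 - (152877/32)x - 444123/64

the result is g(x) = -(9/2)x^5 - (135/4)x^4 - (1215/4)x^3 - (12301/8)x^2 - (152877/32)x - 444123/64


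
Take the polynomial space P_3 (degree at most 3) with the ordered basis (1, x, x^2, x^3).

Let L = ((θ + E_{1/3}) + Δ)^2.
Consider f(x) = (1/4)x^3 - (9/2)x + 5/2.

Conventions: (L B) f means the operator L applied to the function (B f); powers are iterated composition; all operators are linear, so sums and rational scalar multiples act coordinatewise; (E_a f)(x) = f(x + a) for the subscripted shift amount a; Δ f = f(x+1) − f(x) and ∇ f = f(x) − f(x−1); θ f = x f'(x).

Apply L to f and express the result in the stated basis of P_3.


g(x) = 4x^3 + 7x^2 - (31/3)x - 647/54

θ f = (3/4)x^3 - (9/2)x
E_{1/3} f = (1/4)x^3 + (1/4)x^2 - (53/12)x + 109/108
(θ + E_{1/3}) f = x^3 + (1/4)x^2 - (107/12)x + 109/108
Δ f = (3/4)x^2 + (3/4)x - 17/4
((θ + E_{1/3}) + Δ) f = x^3 + x^2 - (49/6)x - 175/54
θ ((θ + E_{1/3}) + Δ) f = 3x^3 + 2x^2 - (49/6)x
E_{1/3} ((θ + E_{1/3}) + Δ) f = x^3 + 2x^2 - (43/6)x - 157/27
(θ + E_{1/3}) ((θ + E_{1/3}) + Δ) f = 4x^3 + 4x^2 - (46/3)x - 157/27
Δ ((θ + E_{1/3}) + Δ) f = 3x^2 + 5x - 37/6
((θ + E_{1/3}) + Δ) ((θ + E_{1/3}) + Δ) f = 4x^3 + 7x^2 - (31/3)x - 647/54


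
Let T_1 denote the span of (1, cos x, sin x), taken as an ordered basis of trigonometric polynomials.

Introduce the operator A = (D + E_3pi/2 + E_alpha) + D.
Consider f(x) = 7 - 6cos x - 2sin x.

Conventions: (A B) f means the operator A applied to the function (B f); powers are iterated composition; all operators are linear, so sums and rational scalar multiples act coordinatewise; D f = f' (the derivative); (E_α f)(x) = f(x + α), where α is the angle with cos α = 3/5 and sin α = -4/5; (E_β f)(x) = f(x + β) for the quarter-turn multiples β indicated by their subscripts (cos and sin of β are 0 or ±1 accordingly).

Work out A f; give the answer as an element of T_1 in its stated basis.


g(x) = 14 - 4cos x

D f = -2cos x + 6sin x
E_3pi/2 f = 7 + 2cos x - 6sin x
E_alpha f = 7 - 2cos x - 6sin x
(D + E_3pi/2 + E_alpha) f = 14 - 2cos x - 6sin x
D f = -2cos x + 6sin x
((D + E_3pi/2 + E_alpha) + D) f = 14 - 4cos x


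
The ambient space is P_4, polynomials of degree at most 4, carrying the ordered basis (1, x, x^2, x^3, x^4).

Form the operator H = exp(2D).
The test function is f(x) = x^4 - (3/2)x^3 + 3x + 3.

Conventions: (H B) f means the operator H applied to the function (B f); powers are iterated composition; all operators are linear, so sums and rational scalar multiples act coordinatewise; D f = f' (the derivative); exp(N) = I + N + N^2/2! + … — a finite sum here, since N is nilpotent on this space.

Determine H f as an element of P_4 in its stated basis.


order-1 term: 8x^3 - 9x^2 + 6
order-2 term: 24x^2 - 18x
order-3 term: 32x - 12
order-4 term: 16
the series for exp(2D) f terminates at order 4
exp(2D) f = x^4 + (13/2)x^3 + 15x^2 + 17x + 13

the image equals g(x) = x^4 + (13/2)x^3 + 15x^2 + 17x + 13


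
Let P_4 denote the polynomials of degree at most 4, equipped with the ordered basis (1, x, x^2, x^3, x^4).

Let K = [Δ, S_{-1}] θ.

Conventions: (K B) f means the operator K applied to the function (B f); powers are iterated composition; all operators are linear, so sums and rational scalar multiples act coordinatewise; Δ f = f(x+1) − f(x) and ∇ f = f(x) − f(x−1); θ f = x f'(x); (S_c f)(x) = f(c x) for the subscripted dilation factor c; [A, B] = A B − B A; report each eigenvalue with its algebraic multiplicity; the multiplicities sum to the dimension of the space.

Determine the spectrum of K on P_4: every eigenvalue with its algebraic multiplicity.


image of 1: 0
image of x: -2
image of x^2: 8x
image of x^3: -18x^2 - 6
image of x^4: 32x^3 + 32x
the matrix is upper triangular; its diagonal is (0, 0, 0, 0, 0)
for a triangular matrix the eigenvalues are the diagonal entries, with algebraic multiplicity their repetition count

λ = 0 (multiplicity 5)


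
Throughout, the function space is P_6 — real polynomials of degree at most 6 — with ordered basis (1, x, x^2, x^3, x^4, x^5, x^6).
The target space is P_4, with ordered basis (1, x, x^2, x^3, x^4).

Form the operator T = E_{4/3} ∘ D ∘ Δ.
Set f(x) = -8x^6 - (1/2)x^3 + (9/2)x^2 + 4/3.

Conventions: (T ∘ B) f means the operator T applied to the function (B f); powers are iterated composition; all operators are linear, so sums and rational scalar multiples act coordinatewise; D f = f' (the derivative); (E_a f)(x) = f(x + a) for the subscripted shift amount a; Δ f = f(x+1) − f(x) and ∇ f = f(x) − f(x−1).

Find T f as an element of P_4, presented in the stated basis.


the image equals g(x) = -240x^4 - 1760x^3 - 4960x^2 - (57227/9)x - 168163/54

Δ f = -48x^5 - 120x^4 - 160x^3 - (243/2)x^2 - (81/2)x - 4
D Δ f = -240x^4 - 480x^3 - 480x^2 - 243x - 81/2
E_{4/3} D Δ f = -240x^4 - 1760x^3 - 4960x^2 - (57227/9)x - 168163/54


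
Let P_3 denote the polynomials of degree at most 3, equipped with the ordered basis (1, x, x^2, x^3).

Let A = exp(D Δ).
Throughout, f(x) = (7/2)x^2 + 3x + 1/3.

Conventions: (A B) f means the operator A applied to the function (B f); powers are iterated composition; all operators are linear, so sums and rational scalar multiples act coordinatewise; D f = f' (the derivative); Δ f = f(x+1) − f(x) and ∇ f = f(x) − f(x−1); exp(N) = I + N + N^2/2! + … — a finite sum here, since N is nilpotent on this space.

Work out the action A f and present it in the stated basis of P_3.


the result is g(x) = (7/2)x^2 + 3x + 22/3

order-1 term: 7
the series for exp(D Δ) f terminates at order 1
exp(D Δ) f = (7/2)x^2 + 3x + 22/3


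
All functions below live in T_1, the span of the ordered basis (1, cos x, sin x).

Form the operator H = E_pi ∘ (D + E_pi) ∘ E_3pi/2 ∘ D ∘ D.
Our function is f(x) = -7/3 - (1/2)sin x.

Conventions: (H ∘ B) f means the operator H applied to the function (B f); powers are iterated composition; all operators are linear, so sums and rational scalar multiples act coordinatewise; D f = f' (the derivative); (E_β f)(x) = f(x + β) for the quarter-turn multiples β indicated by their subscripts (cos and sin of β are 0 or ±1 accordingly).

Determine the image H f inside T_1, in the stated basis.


D f = -(1/2)cos x
D D f = (1/2)sin x
E_3pi/2 (D ∘ D) f = -(1/2)cos x
D (E_3pi/2 ∘ D ∘ D) f = (1/2)sin x
E_pi (E_3pi/2 ∘ D ∘ D) f = (1/2)cos x
(D + E_pi) (E_3pi/2 ∘ D ∘ D) f = (1/2)cos x + (1/2)sin x
E_pi (D + E_pi) (E_3pi/2 ∘ D ∘ D) f = -(1/2)cos x - (1/2)sin x

the image equals g(x) = -(1/2)cos x - (1/2)sin x


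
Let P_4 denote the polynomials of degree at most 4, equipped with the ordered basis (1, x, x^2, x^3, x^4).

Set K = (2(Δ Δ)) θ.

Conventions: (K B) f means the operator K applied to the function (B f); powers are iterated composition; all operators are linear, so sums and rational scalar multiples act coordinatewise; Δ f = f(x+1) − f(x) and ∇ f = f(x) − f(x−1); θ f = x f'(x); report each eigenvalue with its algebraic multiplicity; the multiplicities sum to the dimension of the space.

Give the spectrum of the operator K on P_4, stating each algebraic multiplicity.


image of 1: 0
image of x: 0
image of x^2: 8
image of x^3: 36x + 36
image of x^4: 96x^2 + 192x + 112
the matrix is upper triangular; its diagonal is (0, 0, 0, 0, 0)
for a triangular matrix the eigenvalues are the diagonal entries, with algebraic multiplicity their repetition count

λ = 0 (multiplicity 5)


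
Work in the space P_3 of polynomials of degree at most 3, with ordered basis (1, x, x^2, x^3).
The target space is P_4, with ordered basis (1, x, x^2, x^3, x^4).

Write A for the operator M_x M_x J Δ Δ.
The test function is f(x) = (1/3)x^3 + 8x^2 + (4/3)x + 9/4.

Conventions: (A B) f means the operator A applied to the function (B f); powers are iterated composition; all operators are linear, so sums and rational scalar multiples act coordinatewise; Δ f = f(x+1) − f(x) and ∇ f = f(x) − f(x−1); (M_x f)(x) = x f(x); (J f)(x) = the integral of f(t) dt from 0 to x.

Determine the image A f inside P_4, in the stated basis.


Δ f = x^2 + 17x + 29/3
Δ Δ f = 2x + 18
J (Δ Δ) f = x^2 + 18x
M_x J (Δ Δ) f = x^3 + 18x^2
M_x M_x J (Δ Δ) f = x^4 + 18x^3

g(x) = x^4 + 18x^3


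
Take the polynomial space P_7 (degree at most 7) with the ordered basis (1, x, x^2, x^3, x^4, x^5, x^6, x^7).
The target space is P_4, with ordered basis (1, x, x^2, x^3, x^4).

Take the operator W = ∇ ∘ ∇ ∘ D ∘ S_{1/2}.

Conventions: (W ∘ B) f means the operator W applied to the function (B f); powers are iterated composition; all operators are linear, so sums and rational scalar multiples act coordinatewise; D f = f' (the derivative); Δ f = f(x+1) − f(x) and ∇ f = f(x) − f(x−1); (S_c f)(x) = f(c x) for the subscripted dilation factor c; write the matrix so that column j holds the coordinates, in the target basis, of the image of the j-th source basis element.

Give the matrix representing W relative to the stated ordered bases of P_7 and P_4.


image of 1: 0
image of x: 0
image of x^2: 0
image of x^3: 3/4
image of x^4: (3/2)x - 3/2
image of x^5: (15/8)x^2 - (15/4)x + 35/16
image of x^6: (15/8)x^3 - (45/8)x^2 + (105/16)x - 45/16
image of x^7: (105/64)x^4 - (105/16)x^3 + (735/64)x^2 - (315/32)x + 217/64
each image's coordinates form column j of the matrix

the matrix is [[0, 0, 0, 3/4, -3/2, 35/16, -45/16, 217/64]; [0, 0, 0, 0, 3/2, -15/4, 105/16, -315/32]; [0, 0, 0, 0, 0, 15/8, -45/8, 735/64]; [0, 0, 0, 0, 0, 0, 15/8, -105/16]; [0, 0, 0, 0, 0, 0, 0, 105/64]] (rows listed top to bottom)


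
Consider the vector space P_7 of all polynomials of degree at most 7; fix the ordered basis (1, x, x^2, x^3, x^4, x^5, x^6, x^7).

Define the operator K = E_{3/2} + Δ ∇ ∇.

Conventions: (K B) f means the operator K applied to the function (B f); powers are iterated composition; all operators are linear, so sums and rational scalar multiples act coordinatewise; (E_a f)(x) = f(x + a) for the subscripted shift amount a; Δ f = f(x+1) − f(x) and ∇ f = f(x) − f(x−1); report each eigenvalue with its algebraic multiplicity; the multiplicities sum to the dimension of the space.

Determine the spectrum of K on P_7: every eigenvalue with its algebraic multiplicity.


λ = 1 (multiplicity 8)

image of 1: 1
image of x: x + 3/2
image of x^2: x^2 + 3x + 9/4
image of x^3: x^3 + (9/2)x^2 + (27/4)x + 75/8
image of x^4: x^4 + 6x^3 + (27/2)x^2 + (75/2)x - 111/16
image of x^5: x^5 + (15/2)x^4 + (45/2)x^3 + (375/4)x^2 - (555/16)x + 1203/32
image of x^6: x^6 + 9x^5 + (135/4)x^4 + (375/2)x^3 - (1665/16)x^2 + (3609/16)x - 3111/64
image of x^7: x^7 + (21/2)x^6 + (189/4)x^5 + (2625/8)x^4 - (3885/16)x^3 + (25263/32)x^2 - (21777/64)x + 18315/128
the matrix is upper triangular; its diagonal is (1, 1, 1, 1, 1, 1, 1, 1)
for a triangular matrix the eigenvalues are the diagonal entries, with algebraic multiplicity their repetition count


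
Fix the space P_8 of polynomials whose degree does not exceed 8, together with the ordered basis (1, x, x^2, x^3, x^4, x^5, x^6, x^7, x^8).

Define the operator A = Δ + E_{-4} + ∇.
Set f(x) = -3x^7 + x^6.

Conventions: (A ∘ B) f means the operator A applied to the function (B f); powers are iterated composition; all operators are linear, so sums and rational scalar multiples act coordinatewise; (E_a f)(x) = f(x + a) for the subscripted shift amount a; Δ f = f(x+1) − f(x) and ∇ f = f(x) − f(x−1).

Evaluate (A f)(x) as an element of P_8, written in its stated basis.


Δ f = -21x^6 - 57x^5 - 90x^4 - 85x^3 - 48x^2 - 15x - 2
E_{-4} f = -3x^7 + 85x^6 - 1032x^5 + 6960x^4 - 28160x^3 + 68352x^2 - 92160x + 53248
∇ f = -21x^6 + 69x^5 - 120x^4 + 125x^3 - 78x^2 + 27x - 4
(Δ + E_{-4} + ∇) f = -3x^7 + 43x^6 - 1020x^5 + 6750x^4 - 28120x^3 + 68226x^2 - 92148x + 53242

the image equals g(x) = -3x^7 + 43x^6 - 1020x^5 + 6750x^4 - 28120x^3 + 68226x^2 - 92148x + 53242


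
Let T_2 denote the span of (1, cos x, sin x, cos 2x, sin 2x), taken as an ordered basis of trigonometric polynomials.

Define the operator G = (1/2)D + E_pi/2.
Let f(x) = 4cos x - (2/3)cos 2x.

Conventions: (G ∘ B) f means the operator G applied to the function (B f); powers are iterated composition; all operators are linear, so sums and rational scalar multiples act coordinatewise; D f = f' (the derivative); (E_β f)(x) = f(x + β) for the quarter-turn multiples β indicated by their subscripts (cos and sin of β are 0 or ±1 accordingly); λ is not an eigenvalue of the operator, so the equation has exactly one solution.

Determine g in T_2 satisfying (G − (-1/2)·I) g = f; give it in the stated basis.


write g with unknown coordinates in the stated basis and equate coefficients in (G − (-1/2)·I) g = f
solving from the highest basis element down gives g = (4/5)cos x + (12/5)sin x + (4/15)cos 2x - (8/15)sin 2x
check: G g = (18/5)cos x - (6/5)sin x - (4/5)cos 2x + (4/15)sin 2x
so G g − (-1/2)·g = 4cos x - (2/3)cos 2x = f ✓

g(x) = (4/5)cos x + (12/5)sin x + (4/15)cos 2x - (8/15)sin 2x


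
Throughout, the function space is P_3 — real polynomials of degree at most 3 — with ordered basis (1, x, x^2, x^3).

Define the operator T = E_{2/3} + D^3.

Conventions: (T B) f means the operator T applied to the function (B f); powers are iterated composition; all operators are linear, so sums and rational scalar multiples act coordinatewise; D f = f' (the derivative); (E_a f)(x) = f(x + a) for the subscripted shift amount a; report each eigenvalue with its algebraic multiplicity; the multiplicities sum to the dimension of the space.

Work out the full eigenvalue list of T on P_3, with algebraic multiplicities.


λ = 1 (multiplicity 4)

image of 1: 1
image of x: x + 2/3
image of x^2: x^2 + (4/3)x + 4/9
image of x^3: x^3 + 2x^2 + (4/3)x + 170/27
the matrix is upper triangular; its diagonal is (1, 1, 1, 1)
for a triangular matrix the eigenvalues are the diagonal entries, with algebraic multiplicity their repetition count


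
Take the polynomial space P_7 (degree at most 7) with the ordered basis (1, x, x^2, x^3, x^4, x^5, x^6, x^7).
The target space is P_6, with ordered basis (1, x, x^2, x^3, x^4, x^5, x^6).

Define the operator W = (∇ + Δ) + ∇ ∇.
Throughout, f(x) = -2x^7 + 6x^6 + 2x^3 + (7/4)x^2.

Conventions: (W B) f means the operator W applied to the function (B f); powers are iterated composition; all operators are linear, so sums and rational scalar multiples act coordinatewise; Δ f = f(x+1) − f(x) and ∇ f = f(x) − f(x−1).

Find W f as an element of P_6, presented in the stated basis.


∇ f = -14x^6 + 78x^5 - 160x^4 + 190x^3 - 126x^2 + (95/2)x - 31/4
Δ f = -14x^6 - 6x^5 + 20x^4 + 50x^3 + 54x^2 + (63/2)x + 31/4
(∇ + Δ) f = -28x^6 + 72x^5 - 140x^4 + 240x^3 - 72x^2 + 79x
∇ f = -14x^6 + 78x^5 - 160x^4 + 190x^3 - 126x^2 + (95/2)x - 31/4
∇ ∇ f = -84x^5 + 600x^4 - 1700x^3 + 2520x^2 - 1936x + 1231/2
((∇ + Δ) + ∇ ∇) f = -28x^6 - 12x^5 + 460x^4 - 1460x^3 + 2448x^2 - 1857x + 1231/2

the result is g(x) = -28x^6 - 12x^5 + 460x^4 - 1460x^3 + 2448x^2 - 1857x + 1231/2


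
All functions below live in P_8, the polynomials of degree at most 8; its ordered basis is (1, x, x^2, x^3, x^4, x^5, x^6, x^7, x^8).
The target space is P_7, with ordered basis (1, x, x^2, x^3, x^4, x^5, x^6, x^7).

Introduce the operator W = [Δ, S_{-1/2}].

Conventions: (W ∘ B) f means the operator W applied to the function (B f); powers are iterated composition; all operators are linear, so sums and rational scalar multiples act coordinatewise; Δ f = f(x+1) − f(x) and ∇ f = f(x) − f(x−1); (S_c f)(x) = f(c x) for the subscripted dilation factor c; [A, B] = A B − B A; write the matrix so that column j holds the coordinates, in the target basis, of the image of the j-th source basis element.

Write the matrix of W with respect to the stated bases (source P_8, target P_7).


image of 1: 0
image of x: -3/2
image of x^2: (3/2)x - 3/4
image of x^3: -(9/8)x^2 + (9/8)x - 9/8
image of x^4: (3/4)x^3 - (9/8)x^2 + (9/4)x - 15/16
image of x^5: -(15/32)x^4 + (15/16)x^3 - (45/16)x^2 + (75/32)x - 33/32
image of x^6: (9/32)x^5 - (45/64)x^4 + (45/16)x^3 - (225/64)x^2 + (99/32)x - 63/64
image of x^7: -(21/128)x^6 + (63/128)x^5 - (315/128)x^4 + (525/128)x^3 - (693/128)x^2 + (441/128)x - 129/128
image of x^8: (3/32)x^7 - (21/64)x^6 + (63/32)x^5 - (525/128)x^4 + (231/32)x^3 - (441/64)x^2 + (129/32)x - 255/256
each image's coordinates form column j of the matrix

the matrix is [[0, -3/2, -3/4, -9/8, -15/16, -33/32, -63/64, -129/128, -255/256]; [0, 0, 3/2, 9/8, 9/4, 75/32, 99/32, 441/128, 129/32]; [0, 0, 0, -9/8, -9/8, -45/16, -225/64, -693/128, -441/64]; [0, 0, 0, 0, 3/4, 15/16, 45/16, 525/128, 231/32]; [0, 0, 0, 0, 0, -15/32, -45/64, -315/128, -525/128]; [0, 0, 0, 0, 0, 0, 9/32, 63/128, 63/32]; [0, 0, 0, 0, 0, 0, 0, -21/128, -21/64]; [0, 0, 0, 0, 0, 0, 0, 0, 3/32]] (rows listed top to bottom)


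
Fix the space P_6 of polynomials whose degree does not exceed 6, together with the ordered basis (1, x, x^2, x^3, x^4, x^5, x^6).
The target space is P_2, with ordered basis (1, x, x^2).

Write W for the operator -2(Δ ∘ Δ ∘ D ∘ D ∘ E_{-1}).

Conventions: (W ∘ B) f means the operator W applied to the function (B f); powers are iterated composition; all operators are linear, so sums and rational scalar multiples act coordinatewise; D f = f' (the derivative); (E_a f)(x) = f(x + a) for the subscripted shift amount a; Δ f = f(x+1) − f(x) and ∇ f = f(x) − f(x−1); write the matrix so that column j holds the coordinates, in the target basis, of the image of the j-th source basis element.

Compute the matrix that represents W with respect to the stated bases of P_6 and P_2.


the matrix is [[0, 0, 0, 0, -48, 0, -120]; [0, 0, 0, 0, 0, -240, 0]; [0, 0, 0, 0, 0, 0, -720]] (rows listed top to bottom)

image of 1: 0
image of x: 0
image of x^2: 0
image of x^3: 0
image of x^4: -48
image of x^5: -240x
image of x^6: -720x^2 - 120
each image's coordinates form column j of the matrix


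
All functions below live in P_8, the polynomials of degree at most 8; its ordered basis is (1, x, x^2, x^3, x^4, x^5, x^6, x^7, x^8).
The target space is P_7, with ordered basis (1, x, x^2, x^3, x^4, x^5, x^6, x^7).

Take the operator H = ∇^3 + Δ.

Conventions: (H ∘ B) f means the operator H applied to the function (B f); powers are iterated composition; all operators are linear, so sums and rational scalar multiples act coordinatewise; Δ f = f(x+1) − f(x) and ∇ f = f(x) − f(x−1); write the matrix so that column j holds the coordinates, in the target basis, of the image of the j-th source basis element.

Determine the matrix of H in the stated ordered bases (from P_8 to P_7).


the matrix is [[0, 1, 1, 7, -35, 151, -539, 1807, -5795]; [0, 0, 2, 3, 28, -175, 906, -3773, 14456]; [0, 0, 0, 3, 6, 70, -525, 3171, -15092]; [0, 0, 0, 0, 4, 10, 140, -1225, 8456]; [0, 0, 0, 0, 0, 5, 15, 245, -2450]; [0, 0, 0, 0, 0, 0, 6, 21, 392]; [0, 0, 0, 0, 0, 0, 0, 7, 28]; [0, 0, 0, 0, 0, 0, 0, 0, 8]] (rows listed top to bottom)

image of 1: 0
image of x: 1
image of x^2: 2x + 1
image of x^3: 3x^2 + 3x + 7
image of x^4: 4x^3 + 6x^2 + 28x - 35
image of x^5: 5x^4 + 10x^3 + 70x^2 - 175x + 151
image of x^6: 6x^5 + 15x^4 + 140x^3 - 525x^2 + 906x - 539
image of x^7: 7x^6 + 21x^5 + 245x^4 - 1225x^3 + 3171x^2 - 3773x + 1807
image of x^8: 8x^7 + 28x^6 + 392x^5 - 2450x^4 + 8456x^3 - 15092x^2 + 14456x - 5795
each image's coordinates form column j of the matrix


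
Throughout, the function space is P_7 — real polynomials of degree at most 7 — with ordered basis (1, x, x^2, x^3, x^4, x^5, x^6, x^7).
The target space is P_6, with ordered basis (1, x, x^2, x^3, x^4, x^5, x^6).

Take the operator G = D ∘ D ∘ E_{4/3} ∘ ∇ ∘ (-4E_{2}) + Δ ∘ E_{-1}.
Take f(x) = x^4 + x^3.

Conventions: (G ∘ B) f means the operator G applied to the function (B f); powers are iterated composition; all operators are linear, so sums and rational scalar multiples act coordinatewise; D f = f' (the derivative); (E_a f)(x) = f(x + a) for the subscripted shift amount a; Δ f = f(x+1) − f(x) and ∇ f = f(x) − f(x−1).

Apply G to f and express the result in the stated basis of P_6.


the image equals g(x) = 4x^3 - 3x^2 - 95x - 296

E_{2} f = x^4 + 9x^3 + 30x^2 + 44x + 24
(-4E_{2}) f = -4x^4 - 36x^3 - 120x^2 - 176x - 96
∇ (-4E_{2}) f = -16x^3 - 84x^2 - 148x - 88
E_{4/3} ∇ (-4E_{2}) f = -16x^3 - 148x^2 - (1372/3)x - 12760/27
D E_{4/3} ∇ (-4E_{2}) f = -48x^2 - 296x - 1372/3
D (D ∘ E_{4/3} ∘ ∇) (-4E_{2}) f = -96x - 296
E_{-1} f = x^4 - 3x^3 + 3x^2 - x
Δ E_{-1} f = 4x^3 - 3x^2 + x
(D ∘ D ∘ E_{4/3} ∘ ∇ ∘ (-4E_{2}) + Δ ∘ E_{-1}) f = 4x^3 - 3x^2 - 95x - 296


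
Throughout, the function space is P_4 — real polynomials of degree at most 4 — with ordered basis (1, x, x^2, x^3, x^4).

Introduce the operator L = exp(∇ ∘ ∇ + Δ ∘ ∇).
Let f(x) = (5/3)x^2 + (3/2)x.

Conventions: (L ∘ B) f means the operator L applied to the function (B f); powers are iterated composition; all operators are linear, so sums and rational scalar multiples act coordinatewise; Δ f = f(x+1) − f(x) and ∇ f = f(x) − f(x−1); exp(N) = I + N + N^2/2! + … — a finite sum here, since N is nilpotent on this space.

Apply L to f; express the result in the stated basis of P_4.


order-1 term: 20/3
the series for exp(∇ ∘ ∇ + Δ ∘ ∇) f terminates at order 1
exp(∇ ∘ ∇ + Δ ∘ ∇) f = (5/3)x^2 + (3/2)x + 20/3

g(x) = (5/3)x^2 + (3/2)x + 20/3


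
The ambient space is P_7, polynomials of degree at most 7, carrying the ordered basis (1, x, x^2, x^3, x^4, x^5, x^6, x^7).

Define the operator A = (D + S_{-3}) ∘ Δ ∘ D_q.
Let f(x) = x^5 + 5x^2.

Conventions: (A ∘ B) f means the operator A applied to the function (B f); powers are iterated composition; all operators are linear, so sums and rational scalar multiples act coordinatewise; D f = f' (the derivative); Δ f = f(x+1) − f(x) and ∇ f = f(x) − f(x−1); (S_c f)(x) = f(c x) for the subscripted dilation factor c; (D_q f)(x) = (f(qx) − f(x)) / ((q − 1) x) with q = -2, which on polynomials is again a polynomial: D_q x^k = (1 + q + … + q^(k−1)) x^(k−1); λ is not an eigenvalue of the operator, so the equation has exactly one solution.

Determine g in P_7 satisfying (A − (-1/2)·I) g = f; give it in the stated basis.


write g with unknown coordinates in the stated basis and equate coefficients in (A − (-1/2)·I) g = f
solving from the highest basis element down gives g = 2x^5 + 4752x^3 - 2894x^2 + 171072x - 91544
check: A g = -2376x^3 + 1452x^2 - 85536x + 45772
so A g − (-1/2)·g = x^5 + 5x^2 = f ✓

g(x) = 2x^5 + 4752x^3 - 2894x^2 + 171072x - 91544


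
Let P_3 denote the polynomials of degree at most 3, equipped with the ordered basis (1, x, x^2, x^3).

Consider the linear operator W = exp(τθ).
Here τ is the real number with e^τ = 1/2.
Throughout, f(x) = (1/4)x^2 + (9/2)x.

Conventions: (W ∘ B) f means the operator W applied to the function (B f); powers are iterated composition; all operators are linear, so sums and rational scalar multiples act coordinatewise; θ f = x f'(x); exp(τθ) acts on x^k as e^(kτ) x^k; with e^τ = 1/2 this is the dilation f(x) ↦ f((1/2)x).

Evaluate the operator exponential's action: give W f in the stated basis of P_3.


the result is g(x) = (1/16)x^2 + (9/4)x

exp(τθ) x^k = e^(kτ) x^k; with e^τ = 1/2 this sends x^k to (1/2)^k x^k
x ↦ 1/2 x
x^2 ↦ 1/4 x^2
applying this coordinatewise to f: exp(τθ) f = (1/16)x^2 + (9/4)x


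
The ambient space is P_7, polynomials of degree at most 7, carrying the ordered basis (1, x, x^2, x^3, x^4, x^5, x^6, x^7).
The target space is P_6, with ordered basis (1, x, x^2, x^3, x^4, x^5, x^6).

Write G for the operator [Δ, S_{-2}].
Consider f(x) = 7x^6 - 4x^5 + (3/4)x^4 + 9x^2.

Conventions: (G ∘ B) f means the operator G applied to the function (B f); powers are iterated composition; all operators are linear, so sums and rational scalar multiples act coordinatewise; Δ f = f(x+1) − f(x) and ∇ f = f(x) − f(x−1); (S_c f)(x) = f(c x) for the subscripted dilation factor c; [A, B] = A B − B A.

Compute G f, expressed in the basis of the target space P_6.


g(x) = 4032x^5 + 6000x^4 + 11112x^3 + 7794x^2 + 3534x + 2445/4

S_{-2} f = 448x^6 + 128x^5 + 12x^4 + 36x^2
Δ S_{-2} f = 2688x^5 + 7360x^4 + 10288x^3 + 8072x^2 + 3448x + 624
Δ f = 42x^5 + 85x^4 + 103x^3 + (139/2)x^2 + 43x + 51/4
S_{-2} Δ f = -1344x^5 + 1360x^4 - 824x^3 + 278x^2 - 86x + 51/4
[Δ, S_{-2}] f = 4032x^5 + 6000x^4 + 11112x^3 + 7794x^2 + 3534x + 2445/4


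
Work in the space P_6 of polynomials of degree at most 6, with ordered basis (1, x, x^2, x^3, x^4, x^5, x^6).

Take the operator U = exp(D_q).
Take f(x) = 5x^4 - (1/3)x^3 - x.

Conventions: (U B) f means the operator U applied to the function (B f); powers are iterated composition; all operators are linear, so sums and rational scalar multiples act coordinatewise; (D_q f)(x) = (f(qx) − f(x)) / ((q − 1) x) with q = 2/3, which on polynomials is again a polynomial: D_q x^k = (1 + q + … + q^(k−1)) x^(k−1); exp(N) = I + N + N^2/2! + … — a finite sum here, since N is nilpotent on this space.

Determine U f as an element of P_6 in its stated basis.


the image equals g(x) = 5x^4 + (316/27)x^3 + (5833/486)x^2 + (11968/2187)x + 9959/17496

order-1 term: (325/27)x^3 - (19/27)x^2 - 1
order-2 term: (6175/486)x^2 - (95/162)x
order-3 term: (30875/4374)x - 95/486
order-4 term: 30875/17496
the series for exp(D_q) f terminates at order 4
exp(D_q) f = 5x^4 + (316/27)x^3 + (5833/486)x^2 + (11968/2187)x + 9959/17496


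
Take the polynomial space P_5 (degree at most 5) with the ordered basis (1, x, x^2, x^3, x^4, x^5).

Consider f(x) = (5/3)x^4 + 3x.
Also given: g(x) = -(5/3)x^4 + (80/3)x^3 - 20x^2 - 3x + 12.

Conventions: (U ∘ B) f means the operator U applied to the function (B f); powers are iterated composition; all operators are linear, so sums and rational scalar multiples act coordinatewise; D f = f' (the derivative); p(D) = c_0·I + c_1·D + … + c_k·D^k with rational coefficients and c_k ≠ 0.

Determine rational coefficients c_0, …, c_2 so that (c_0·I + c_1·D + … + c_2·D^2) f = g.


D^0 f = (5/3)x^4 + 3x
D^1 f = (20/3)x^3 + 3
D^2 f = 20x^2
matching coefficients of g against c_0 f + c_1 Df + … from the top degree down determines the c_i
solution: c_0 = -1, c_1 = 4, c_2 = -1

c_0 = -1, c_1 = 4, c_2 = -1


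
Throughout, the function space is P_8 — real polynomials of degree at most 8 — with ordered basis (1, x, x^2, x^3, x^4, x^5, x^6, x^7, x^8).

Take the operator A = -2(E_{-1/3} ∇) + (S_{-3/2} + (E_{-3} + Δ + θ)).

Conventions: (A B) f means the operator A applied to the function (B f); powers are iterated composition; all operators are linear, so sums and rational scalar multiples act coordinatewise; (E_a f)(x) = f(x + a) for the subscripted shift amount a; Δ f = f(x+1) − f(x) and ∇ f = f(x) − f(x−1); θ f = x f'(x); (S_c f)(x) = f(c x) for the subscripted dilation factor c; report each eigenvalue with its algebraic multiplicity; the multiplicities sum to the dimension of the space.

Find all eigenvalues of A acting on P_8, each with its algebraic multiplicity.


λ = -1163/128 (multiplicity 1), λ = -51/32 (multiplicity 1), λ = 1/2 (multiplicity 1), λ = 5/8 (multiplicity 1), λ = 2 (multiplicity 1), λ = 21/4 (multiplicity 1), λ = 161/16 (multiplicity 1), λ = 1177/64 (multiplicity 1), λ = 8865/256 (multiplicity 1)

image of 1: 2
image of x: (1/2)x - 4
image of x^2: (21/4)x^2 - 8x + 40/3
image of x^3: (5/8)x^3 - 12x^2 + 40x - 92/3
image of x^4: (161/16)x^4 - 16x^3 + 80x^2 - (368/3)x + 2384/27
image of x^5: -(51/32)x^5 - 20x^4 + (400/3)x^3 - (920/3)x^2 + (11920/27)x - 20284/81
image of x^6: (1177/64)x^6 - 24x^5 + 200x^4 - (1840/3)x^3 + (11920/9)x^2 - (40568/27)x + 60040/81
image of x^7: -(1163/128)x^7 - 28x^6 + 280x^5 - (3220/3)x^4 + (83440/27)x^3 - (141988/27)x^2 + (420280/81)x - 1604516/729
image of x^8: (8865/256)x^8 - 32x^7 + (1120/3)x^6 - (5152/3)x^5 + (166880/27)x^4 - (1135904/81)x^3 + (1681120/81)x^2 - (12836128/729)x + 14394784/2187
the matrix is upper triangular; its diagonal is (2, 1/2, 21/4, 5/8, 161/16, -51/32, 1177/64, -1163/128, 8865/256)
for a triangular matrix the eigenvalues are the diagonal entries, with algebraic multiplicity their repetition count


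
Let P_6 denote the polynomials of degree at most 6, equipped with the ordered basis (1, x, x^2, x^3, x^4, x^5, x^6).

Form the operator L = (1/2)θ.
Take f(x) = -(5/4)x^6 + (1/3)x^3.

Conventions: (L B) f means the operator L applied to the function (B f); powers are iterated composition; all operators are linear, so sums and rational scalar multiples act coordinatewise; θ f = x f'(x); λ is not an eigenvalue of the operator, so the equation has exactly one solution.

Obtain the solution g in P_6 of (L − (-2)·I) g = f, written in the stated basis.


g(x) = -(1/4)x^6 + (2/21)x^3

write g with unknown coordinates in the stated basis and equate coefficients in (L − (-2)·I) g = f
solving from the highest basis element down gives g = -(1/4)x^6 + (2/21)x^3
check: L g = -(3/4)x^6 + (1/7)x^3
so L g − (-2)·g = -(5/4)x^6 + (1/3)x^3 = f ✓


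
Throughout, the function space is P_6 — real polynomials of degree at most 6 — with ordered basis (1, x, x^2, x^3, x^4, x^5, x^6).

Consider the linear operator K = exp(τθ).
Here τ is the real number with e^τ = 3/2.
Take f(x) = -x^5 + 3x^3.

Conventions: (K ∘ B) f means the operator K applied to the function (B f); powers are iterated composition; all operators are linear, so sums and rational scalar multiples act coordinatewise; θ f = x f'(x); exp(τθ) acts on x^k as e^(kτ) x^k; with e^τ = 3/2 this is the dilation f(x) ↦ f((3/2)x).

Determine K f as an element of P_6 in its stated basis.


exp(τθ) x^k = e^(kτ) x^k; with e^τ = 3/2 this sends x^k to (3/2)^k x^k
x^3 ↦ 27/8 x^3
x^5 ↦ 243/32 x^5
applying this coordinatewise to f: exp(τθ) f = -(243/32)x^5 + (81/8)x^3

g(x) = -(243/32)x^5 + (81/8)x^3


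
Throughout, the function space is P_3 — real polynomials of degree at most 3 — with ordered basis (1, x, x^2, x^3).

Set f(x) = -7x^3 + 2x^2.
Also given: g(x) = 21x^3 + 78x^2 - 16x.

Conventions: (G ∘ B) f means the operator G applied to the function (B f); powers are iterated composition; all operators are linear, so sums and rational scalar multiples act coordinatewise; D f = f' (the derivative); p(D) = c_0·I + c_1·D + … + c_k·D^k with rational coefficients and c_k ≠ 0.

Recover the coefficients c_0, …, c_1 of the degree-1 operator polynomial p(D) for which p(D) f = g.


D^0 f = -7x^3 + 2x^2
D^1 f = -21x^2 + 4x
matching coefficients of g against c_0 f + c_1 Df + … from the top degree down determines the c_i
solution: c_0 = -3, c_1 = -4

p(D) = -3·I − 4·D, i.e. c_0 = -3, c_1 = -4


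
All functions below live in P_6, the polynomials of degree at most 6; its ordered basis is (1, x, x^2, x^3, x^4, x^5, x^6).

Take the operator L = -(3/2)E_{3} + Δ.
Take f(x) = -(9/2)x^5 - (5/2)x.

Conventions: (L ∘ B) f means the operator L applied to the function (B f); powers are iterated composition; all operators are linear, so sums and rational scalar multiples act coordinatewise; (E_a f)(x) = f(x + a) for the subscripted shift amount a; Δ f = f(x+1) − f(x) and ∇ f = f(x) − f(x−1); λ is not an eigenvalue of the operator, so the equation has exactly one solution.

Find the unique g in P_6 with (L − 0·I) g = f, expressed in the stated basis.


the result is g(x) = 3x^5 - 35x^4 + (230/3)x^3 + (1270/3)x^2 - (12680/9)x - 4714/27

write g with unknown coordinates in the stated basis and equate coefficients in (L − 0·I) g = f
solving from the highest basis element down gives g = 3x^5 - 35x^4 + (230/3)x^3 + (1270/3)x^2 - (12680/9)x - 4714/27
check: L g = -(9/2)x^5 - (5/2)x
so L g − 0·g = -(9/2)x^5 - (5/2)x = f ✓


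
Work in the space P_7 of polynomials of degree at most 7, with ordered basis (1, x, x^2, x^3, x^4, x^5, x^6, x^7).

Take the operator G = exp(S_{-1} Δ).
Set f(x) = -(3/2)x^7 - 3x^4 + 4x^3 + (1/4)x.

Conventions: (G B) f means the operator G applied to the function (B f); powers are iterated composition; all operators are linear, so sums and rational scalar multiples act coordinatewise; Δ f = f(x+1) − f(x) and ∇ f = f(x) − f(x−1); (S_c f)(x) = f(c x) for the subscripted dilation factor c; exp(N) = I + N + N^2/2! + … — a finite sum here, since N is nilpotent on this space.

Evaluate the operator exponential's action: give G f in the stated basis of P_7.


order-1 term: -(21/2)x^6 + (63/2)x^5 - (105/2)x^4 + (129/2)x^3 - (75/2)x^2 + (21/2)x - 1/4
order-2 term: (63/2)x^5 + (105/2)x^3 + 18x^2 - (3/2)x + 3
order-3 term: (105/2)x^4 - 105x^3 + (315/2)x^2 - 117x + 67/2
order-4 term: -(105/2)x^3 - (105/2)x - 3
order-5 term: -(63/2)x^2 + (63/2)x - 21
order-6 term: (21/2)x
order-7 term: 3/2
the series for exp(S_{-1} Δ) f terminates at order 7
exp(S_{-1} Δ) f = -(3/2)x^7 - (21/2)x^6 + 63x^5 - 3x^4 - (73/2)x^3 + (213/2)x^2 - (473/4)x + 55/4

g(x) = -(3/2)x^7 - (21/2)x^6 + 63x^5 - 3x^4 - (73/2)x^3 + (213/2)x^2 - (473/4)x + 55/4
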